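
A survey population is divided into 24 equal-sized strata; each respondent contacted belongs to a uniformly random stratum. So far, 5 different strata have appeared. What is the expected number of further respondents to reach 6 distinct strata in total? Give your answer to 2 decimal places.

The wait to go from k to k+1 distinct strata is geometric with mean 24/(24-k).
Only the k = 5 term is needed: E = 24/19 = 1.263.

1.26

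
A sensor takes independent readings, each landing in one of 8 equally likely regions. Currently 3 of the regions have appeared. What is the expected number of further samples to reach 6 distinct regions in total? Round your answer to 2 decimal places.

6.27

The wait to go from k to k+1 distinct regions is geometric with mean 8/(8-k).
Sum over k = 3,...,5: E = 8/5 + 8/4 + 8/3 = 6.267.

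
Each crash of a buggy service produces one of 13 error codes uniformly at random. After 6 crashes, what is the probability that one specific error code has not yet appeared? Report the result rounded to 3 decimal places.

On each crash the fixed error code fails to appear with probability 12/13.
P(still missing after 6) = (12/13)^6 = 0.6186.

0.619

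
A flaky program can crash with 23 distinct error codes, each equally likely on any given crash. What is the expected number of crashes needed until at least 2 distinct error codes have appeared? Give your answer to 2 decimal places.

Going from k to k+1 distinct takes a geometric number of crashes with mean 23/(23-k).
Sum over k = 0,...,1: E = 23/23 + 23/22 = 2.045.

2.05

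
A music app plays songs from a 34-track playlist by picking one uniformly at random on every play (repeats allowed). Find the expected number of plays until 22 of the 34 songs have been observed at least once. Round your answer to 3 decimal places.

With k distinct songs already seen, the next new one arrives after an expected 34/(34-k) plays.
Sum over k = 0,...,21: E = 34/34 + 34/33 + 34/32 + ... + 34/14 + 34/13 = 34.5100.

34.510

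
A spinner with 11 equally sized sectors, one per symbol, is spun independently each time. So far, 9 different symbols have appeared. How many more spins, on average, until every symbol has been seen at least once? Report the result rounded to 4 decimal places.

16.5000

The wait to go from k to k+1 distinct symbols is geometric with mean 11/(11-k).
Sum over k = 9,...,10: E = 11/2 + 11/1 = 16.50000.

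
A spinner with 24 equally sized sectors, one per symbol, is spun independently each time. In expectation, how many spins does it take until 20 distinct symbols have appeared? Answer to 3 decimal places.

40.623

Going from k to k+1 distinct takes a geometric number of spins with mean 24/(24-k).
Sum over k = 0,...,19: E = 24/24 + 24/23 + 24/22 + ... + 24/6 + 24/5 = 40.6230.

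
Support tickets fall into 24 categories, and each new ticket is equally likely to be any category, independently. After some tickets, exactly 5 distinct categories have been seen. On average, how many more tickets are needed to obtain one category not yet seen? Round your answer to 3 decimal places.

The number of tickets until the next new category is geometric with success probability 19/24, so its mean is 24/19.
E = 24/19 = 1.2632.

1.263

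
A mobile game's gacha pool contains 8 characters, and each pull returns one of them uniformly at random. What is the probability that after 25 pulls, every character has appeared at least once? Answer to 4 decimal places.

0.7366

Let A_i be the event that character i is missing after 25 pulls. By inclusion–exclusion on the A_i,
P(all seen) = Σ_{j=0}^{8} (-1)^j C(8,j)((8-j)/8)^25
= 1.00000 - 0.28398 + 0.02107 - 0.00044 + 0.00000 - 0.00000 + 0.00000 - 0.00000 + 0.00000
= 0.73665.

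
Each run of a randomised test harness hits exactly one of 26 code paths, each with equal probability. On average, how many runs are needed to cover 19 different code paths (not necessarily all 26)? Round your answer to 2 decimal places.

Going from k to k+1 distinct takes a geometric number of runs with mean 26/(26-k).
Sum over k = 0,...,18: E = 26/26 + 26/25 + 26/24 + ... + 26/9 + 26/8 = 32.801.

32.80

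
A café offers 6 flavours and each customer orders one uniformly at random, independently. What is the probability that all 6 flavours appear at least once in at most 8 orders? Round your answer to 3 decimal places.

0.114

By inclusion–exclusion over which flavours are missing,
P(all seen) = Σ_{j=0}^{6} (-1)^j C(6,j)((6-j)/6)^8
= 1.0000 - 1.3954 + 0.5853 - 0.0781 + 0.0023 - 0.0000 + 0.0000
= 0.1140.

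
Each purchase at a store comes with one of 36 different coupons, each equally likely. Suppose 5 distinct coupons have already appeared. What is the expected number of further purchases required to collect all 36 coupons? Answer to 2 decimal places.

With k distinct coupons already seen, the next new one takes an expected 36/(36-k) purchases.
Sum over k = 5,...,35: E = 36/31 + 36/30 + 36/29 + ... + 36/2 + 36/1 = 144.981.

144.98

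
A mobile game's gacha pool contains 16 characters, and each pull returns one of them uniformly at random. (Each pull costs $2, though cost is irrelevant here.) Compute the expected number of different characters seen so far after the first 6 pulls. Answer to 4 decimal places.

5.1371

For each character, P(seen in 6 pulls) = 1 - (15/16)^6 = 0.32107.
By linearity of expectation, E[distinct seen] = 16·(1 - (15/16)^6) = 5.13705.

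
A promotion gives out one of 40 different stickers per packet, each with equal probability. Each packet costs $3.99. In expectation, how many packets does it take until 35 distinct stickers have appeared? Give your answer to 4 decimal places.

79.8084

Going from k to k+1 distinct takes a geometric number of packets with mean 40/(40-k).
Sum over k = 0,...,34: E = 40/40 + 40/39 + 40/38 + ... + 40/7 + 40/6 = 79.80839.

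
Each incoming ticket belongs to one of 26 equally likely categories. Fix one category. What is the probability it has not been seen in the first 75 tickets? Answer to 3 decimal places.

On each ticket the fixed category fails to appear with probability 25/26.
P(still missing after 75) = (25/26)^75 = 0.0528.

0.053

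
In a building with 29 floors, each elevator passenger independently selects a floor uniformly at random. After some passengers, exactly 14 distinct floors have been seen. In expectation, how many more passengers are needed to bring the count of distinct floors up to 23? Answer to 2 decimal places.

25.18

The wait to go from k to k+1 distinct floors is geometric with mean 29/(29-k).
Sum over k = 14,...,22: E = 29/15 + 29/14 + 29/13 + ... + 29/8 + 29/7 = 25.179.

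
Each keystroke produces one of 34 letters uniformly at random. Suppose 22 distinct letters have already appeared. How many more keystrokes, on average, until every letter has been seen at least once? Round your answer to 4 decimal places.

From k distinct to k+1 distinct takes on average 34/(34-k) keystrokes.
Sum over k = 22,...,33: E = 34/12 + 34/11 + 34/10 + ... + 34/2 + 34/1 = 105.50916.

105.5092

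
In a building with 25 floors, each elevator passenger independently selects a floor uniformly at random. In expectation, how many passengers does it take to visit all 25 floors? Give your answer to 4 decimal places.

The wait to go from k to k+1 distinct floors is geometric with mean 25/(25-k).
E[T] = 25/25 + 25/24 + 25/23 + ... + 25/2 + 25/1 = 25·H_{25}.
H_{25} = 3.81596, so E[T] = 95.39895.

95.3990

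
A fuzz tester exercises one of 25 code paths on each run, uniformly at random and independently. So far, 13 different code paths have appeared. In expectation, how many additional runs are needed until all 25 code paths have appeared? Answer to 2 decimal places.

The wait to go from k to k+1 distinct code paths is geometric with mean 25/(25-k).
Sum over k = 13,...,24: E = 25/12 + 25/11 + 25/10 + ... + 25/2 + 25/1 = 77.580.

77.58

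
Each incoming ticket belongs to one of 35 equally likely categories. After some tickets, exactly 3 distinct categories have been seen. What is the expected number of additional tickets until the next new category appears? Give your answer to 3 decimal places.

1.094

The number of tickets until the next new category is geometric with success probability 32/35, so its mean is 35/32.
E = 35/32 = 1.0938.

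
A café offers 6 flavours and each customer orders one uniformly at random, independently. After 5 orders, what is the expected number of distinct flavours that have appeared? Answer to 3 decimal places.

3.589

For each flavour, P(seen in 5 orders) = 1 - (5/6)^5 = 0.5981.
By linearity of expectation, E[distinct seen] = 6·(1 - (5/6)^5) = 3.5887.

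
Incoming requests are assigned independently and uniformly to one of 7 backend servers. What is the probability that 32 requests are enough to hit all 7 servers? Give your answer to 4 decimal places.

By inclusion–exclusion over which servers are missing,
P(all seen) = Σ_{j=0}^{7} (-1)^j C(7,j)((7-j)/7)^32
= 1.00000 - 0.05044 + 0.00044 - 0.00000 + 0.00000 - 0.00000 + 0.00000 - 0.00000
= 0.95000.

0.9500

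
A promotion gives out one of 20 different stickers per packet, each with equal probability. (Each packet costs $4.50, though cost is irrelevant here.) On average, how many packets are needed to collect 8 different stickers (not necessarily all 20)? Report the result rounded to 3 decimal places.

9.891

Going from k to k+1 distinct takes a geometric number of packets with mean 20/(20-k).
Sum over k = 0,...,7: E = 20/20 + 20/19 + 20/18 + ... + 20/14 + 20/13 = 9.8906.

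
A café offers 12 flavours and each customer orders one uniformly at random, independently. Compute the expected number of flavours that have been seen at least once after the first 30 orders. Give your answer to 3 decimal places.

For each flavour, P(seen in 30 orders) = 1 - (11/12)^30 = 0.9265.
By linearity of expectation, E[distinct seen] = 12·(1 - (11/12)^30) = 11.1179.

11.118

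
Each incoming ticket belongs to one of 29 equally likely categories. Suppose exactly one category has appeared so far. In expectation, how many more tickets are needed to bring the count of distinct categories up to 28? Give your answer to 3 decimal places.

With k distinct categories already seen, the next new one takes an expected 29/(29-k) tickets.
Sum over k = 1,...,27: E = 29/28 + 29/27 + 29/26 + ... + 29/3 + 29/2 = 84.8880.

84.888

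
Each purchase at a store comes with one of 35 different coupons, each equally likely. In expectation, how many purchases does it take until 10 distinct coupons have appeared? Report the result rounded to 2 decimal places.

Going from k to k+1 distinct takes a geometric number of purchases with mean 35/(35-k).
Sum over k = 0,...,9: E = 35/35 + 35/34 + 35/33 + ... + 35/27 + 35/26 = 11.579.

11.58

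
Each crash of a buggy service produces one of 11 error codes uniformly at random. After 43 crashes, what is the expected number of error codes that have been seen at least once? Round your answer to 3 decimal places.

For each error code, P(seen in 43 crashes) = 1 - (10/11)^43 = 0.9834.
By linearity of expectation, E[distinct seen] = 11·(1 - (10/11)^43) = 10.8174.

10.817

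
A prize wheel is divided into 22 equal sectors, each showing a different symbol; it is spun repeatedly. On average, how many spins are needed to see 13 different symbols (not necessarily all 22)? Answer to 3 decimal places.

Going from k to k+1 distinct takes a geometric number of spins with mean 22/(22-k).
Sum over k = 0,...,12: E = 22/22 + 22/21 + 22/20 + ... + 22/11 + 22/10 = 18.9606.

18.961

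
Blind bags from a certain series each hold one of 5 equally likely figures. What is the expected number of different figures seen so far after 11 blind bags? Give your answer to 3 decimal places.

4.571

For each figure, P(seen in 11 blind bags) = 1 - (4/5)^11 = 0.9141.
By linearity of expectation, E[distinct seen] = 5·(1 - (4/5)^11) = 4.5705.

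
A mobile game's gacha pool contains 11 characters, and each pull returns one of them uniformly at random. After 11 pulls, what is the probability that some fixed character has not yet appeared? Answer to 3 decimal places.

On each pull the fixed character fails to appear with probability 10/11.
P(still missing after 11) = (10/11)^11 = 0.3505.

0.350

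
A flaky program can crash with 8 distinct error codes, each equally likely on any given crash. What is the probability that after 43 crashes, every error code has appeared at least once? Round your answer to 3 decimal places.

By inclusion–exclusion over which error codes are missing,
P(all seen) = Σ_{j=0}^{8} (-1)^j C(8,j)((8-j)/8)^43
= 1.0000 - 0.0257 + 0.0001 - 0.0000 + 0.0000 - 0.0000 + 0.0000 - 0.0000 + 0.0000
= 0.9744.

0.974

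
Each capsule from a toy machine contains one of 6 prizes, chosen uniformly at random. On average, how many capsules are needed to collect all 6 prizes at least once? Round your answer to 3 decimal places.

14.700

Split into phases: going from k distinct to k+1 distinct takes on average 6/(6-k) capsules.
E[T] = 6/6 + 6/5 + 6/4 + 6/3 + 6/2 + 6/1 = 6·H_{6}.
H_{6} = 2.4500, so E[T] = 14.7000.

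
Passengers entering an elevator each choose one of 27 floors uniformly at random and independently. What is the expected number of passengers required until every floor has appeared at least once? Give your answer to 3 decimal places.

After k distinct floors have appeared, the next passenger gives a new one with probability (27-k)/27, so the expected wait for the (k+1)-th is 27/(27-k).
E[T] = 27/27 + 27/26 + 27/25 + ... + 27/2 + 27/1 = 27·H_{27}.
H_{27} = 3.8915, so E[T] = 105.0693.

105.069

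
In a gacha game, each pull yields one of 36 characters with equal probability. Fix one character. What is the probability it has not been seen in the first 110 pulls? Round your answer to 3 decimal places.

0.045

Each pull misses the fixed character with probability (36-1)/36 = 35/36, independently.
P(still missing after 110) = (35/36)^110 = 0.0451.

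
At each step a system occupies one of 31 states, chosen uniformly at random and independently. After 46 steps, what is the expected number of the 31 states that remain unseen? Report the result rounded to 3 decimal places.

6.860

For each state, P(unseen after 46) = (30/31)^46 = 0.2213.
By linearity of expectation, E[unseen] = 31·(30/31)^46 = 6.8596.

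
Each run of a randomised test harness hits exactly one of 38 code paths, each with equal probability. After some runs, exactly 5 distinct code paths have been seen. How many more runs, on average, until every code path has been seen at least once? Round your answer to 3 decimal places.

155.374

From k distinct to k+1 distinct takes on average 38/(38-k) runs.
Sum over k = 5,...,37: E = 38/33 + 38/32 + 38/31 + ... + 38/2 + 38/1 = 155.3743.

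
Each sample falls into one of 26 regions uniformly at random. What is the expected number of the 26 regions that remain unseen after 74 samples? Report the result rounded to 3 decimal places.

1.427

For each region, P(unseen after 74) = (25/26)^74 = 0.0549.
By linearity of expectation, E[unseen] = 26·(25/26)^74 = 1.4273.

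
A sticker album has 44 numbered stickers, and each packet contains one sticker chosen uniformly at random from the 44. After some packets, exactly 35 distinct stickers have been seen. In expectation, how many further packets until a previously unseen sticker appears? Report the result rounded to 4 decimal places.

4.8889

The number of packets until the next new sticker is geometric with success probability 9/44, so its mean is 44/9.
E = 44/9 = 4.88889.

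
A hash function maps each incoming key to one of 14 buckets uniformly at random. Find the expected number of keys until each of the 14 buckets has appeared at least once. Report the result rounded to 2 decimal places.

45.52

Split into phases: going from k distinct to k+1 distinct takes on average 14/(14-k) keys.
E[T] = 14/14 + 14/13 + 14/12 + ... + 14/2 + 14/1 = 14·H_{14}.
H_{14} = 3.252, so E[T] = 45.522.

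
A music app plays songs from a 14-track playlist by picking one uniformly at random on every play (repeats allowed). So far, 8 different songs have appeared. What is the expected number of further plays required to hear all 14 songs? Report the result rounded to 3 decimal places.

The wait to go from k to k+1 distinct songs is geometric with mean 14/(14-k).
Sum over k = 8,...,13: E = 14/6 + 14/5 + 14/4 + 14/3 + 14/2 + 14/1 = 34.3000.

34.300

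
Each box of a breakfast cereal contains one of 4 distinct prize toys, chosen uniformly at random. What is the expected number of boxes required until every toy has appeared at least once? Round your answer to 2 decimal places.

8.33

Split into phases: going from k distinct to k+1 distinct takes on average 4/(4-k) boxes.
E[T] = 4/4 + 4/3 + 4/2 + 4/1 = 4·H_{4}.
H_{4} = 2.083, so E[T] = 8.333.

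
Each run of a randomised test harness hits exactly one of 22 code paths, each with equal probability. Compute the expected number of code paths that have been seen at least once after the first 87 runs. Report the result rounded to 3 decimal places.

For each code path, P(seen in 87 runs) = 1 - (21/22)^87 = 0.9825.
By linearity of expectation, E[distinct seen] = 22·(1 - (21/22)^87) = 21.6156.

21.616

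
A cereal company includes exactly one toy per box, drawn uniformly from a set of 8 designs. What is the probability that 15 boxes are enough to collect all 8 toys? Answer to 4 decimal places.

0.2482

By inclusion–exclusion over which toys are missing,
P(all seen) = Σ_{j=0}^{8} (-1)^j C(8,j)((8-j)/8)^15
= 1.00000 - 1.07947 + 0.37418 - 0.04857 + 0.00214 - 0.00002 + 0.00000 - 0.00000 + 0.00000
= 0.24825.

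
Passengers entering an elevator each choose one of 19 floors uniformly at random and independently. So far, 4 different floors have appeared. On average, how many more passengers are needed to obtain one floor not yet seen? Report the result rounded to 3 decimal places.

The number of passengers until the next new floor is geometric with success probability 15/19, so its mean is 19/15.
E = 19/15 = 1.2667.

1.267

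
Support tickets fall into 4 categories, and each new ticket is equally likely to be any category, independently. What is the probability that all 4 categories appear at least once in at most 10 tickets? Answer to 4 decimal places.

0.7806

Let A_i be the event that category i is missing after 10 tickets. By inclusion–exclusion on the A_i,
P(all seen) = Σ_{j=0}^{4} (-1)^j C(4,j)((4-j)/4)^10
= 1.00000 - 0.22525 + 0.00586 - 0.00000 + 0.00000
= 0.78060.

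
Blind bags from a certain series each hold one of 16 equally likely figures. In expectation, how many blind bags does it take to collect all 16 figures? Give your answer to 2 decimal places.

The wait to go from k to k+1 distinct figures is geometric with mean 16/(16-k).
E[T] = 16/16 + 16/15 + 16/14 + ... + 16/2 + 16/1 = 16·H_{16}.
H_{16} = 3.381, so E[T] = 54.092.

54.09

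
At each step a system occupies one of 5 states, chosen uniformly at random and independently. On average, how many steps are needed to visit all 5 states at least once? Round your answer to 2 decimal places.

The wait to go from k to k+1 distinct states is geometric with mean 5/(5-k).
E[T] = 5/5 + 5/4 + 5/3 + 5/2 + 5/1 = 5·H_{5}.
H_{5} = 2.283, so E[T] = 11.417.

11.42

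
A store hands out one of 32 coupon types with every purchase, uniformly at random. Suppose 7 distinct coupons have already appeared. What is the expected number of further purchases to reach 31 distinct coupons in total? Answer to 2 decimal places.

90.11

With k distinct coupons already seen, the next new one takes an expected 32/(32-k) purchases.
Sum over k = 7,...,30: E = 32/25 + 32/24 + 32/23 + ... + 32/3 + 32/2 = 90.111.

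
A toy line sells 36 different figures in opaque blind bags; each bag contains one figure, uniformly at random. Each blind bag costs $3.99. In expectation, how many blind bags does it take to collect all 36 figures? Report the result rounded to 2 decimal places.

150.28

After k distinct figures have appeared, the next blind bag gives a new one with probability (36-k)/36, so the expected wait for the (k+1)-th is 36/(36-k).
E[T] = 36/36 + 36/35 + 36/34 + ... + 36/2 + 36/1 = 36·H_{36}.
H_{36} = 4.175, so E[T] = 150.284.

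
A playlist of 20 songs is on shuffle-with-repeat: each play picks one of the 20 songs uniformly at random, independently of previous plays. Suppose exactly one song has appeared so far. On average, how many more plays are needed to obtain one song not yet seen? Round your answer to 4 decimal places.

The number of plays until the next new song is geometric with success probability 19/20, so its mean is 20/19.
E = 20/19 = 1.05263.

1.0526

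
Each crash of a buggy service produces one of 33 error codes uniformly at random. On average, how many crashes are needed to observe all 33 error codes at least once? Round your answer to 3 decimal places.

134.930

The wait to go from k to k+1 distinct error codes is geometric with mean 33/(33-k).
E[T] = 33/33 + 33/32 + 33/31 + ... + 33/2 + 33/1 = 33·H_{33}.
H_{33} = 4.0888, so E[T] = 134.9303.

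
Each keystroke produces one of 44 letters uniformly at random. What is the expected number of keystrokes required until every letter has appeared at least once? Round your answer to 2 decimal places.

192.40

Split into phases: going from k distinct to k+1 distinct takes on average 44/(44-k) keystrokes.
E[T] = 44/44 + 44/43 + 44/42 + ... + 44/2 + 44/1 = 44·H_{44}.
H_{44} = 4.373, so E[T] = 192.400.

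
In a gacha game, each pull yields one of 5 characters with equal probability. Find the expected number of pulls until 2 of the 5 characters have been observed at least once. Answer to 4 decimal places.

2.2500

Going from k to k+1 distinct takes a geometric number of pulls with mean 5/(5-k).
Sum over k = 0,...,1: E = 5/5 + 5/4 = 2.25000.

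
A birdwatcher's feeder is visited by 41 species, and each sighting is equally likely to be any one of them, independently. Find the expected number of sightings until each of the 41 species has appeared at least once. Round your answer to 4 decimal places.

Split into phases: going from k distinct to k+1 distinct takes on average 41/(41-k) sightings.
E[T] = 41/41 + 41/40 + 41/39 + ... + 41/2 + 41/1 = 41·H_{41}.
H_{41} = 4.30293, so E[T] = 176.42026.

176.4203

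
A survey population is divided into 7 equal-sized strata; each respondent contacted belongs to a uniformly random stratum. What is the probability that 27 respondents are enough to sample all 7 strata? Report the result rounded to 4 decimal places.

0.8933

By inclusion–exclusion over which strata are missing,
P(all seen) = Σ_{j=0}^{7} (-1)^j C(7,j)((7-j)/7)^27
= 1.00000 - 0.10903 + 0.00238 - 0.00001 + 0.00000 - 0.00000 + 0.00000 - 0.00000
= 0.89334.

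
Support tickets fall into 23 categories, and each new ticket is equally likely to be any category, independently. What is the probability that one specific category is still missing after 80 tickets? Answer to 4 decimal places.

0.0285

Each ticket misses the fixed category with probability (23-1)/23 = 22/23, independently.
P(still missing after 80) = (22/23)^80 = 0.02855.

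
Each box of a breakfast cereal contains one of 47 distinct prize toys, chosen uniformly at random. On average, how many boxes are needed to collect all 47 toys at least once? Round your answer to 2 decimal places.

The wait to go from k to k+1 distinct toys is geometric with mean 47/(47-k).
E[T] = 47/47 + 47/46 + 47/45 + ... + 47/2 + 47/1 = 47·H_{47}.
H_{47} = 4.438, so E[T] = 208.584.

208.58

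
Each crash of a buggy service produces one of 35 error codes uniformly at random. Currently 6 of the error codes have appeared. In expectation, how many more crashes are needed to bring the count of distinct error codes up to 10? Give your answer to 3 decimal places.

5.099

With k distinct error codes already seen, the next new one takes an expected 35/(35-k) crashes.
Sum over k = 6,...,9: E = 35/29 + 35/28 + 35/27 + 35/26 = 5.0993.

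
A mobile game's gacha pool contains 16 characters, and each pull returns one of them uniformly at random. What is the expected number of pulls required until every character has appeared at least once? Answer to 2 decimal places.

After k distinct characters have appeared, the next pull gives a new one with probability (16-k)/16, so the expected wait for the (k+1)-th is 16/(16-k).
E[T] = 16/16 + 16/15 + 16/14 + ... + 16/2 + 16/1 = 16·H_{16}.
H_{16} = 3.381, so E[T] = 54.092.

54.09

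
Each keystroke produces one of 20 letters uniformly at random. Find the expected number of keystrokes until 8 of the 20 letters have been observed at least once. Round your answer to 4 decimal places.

With k distinct letters already seen, the next new one arrives after an expected 20/(20-k) keystrokes.
Sum over k = 0,...,7: E = 20/20 + 20/19 + 20/18 + ... + 20/14 + 20/13 = 9.89058.

9.8906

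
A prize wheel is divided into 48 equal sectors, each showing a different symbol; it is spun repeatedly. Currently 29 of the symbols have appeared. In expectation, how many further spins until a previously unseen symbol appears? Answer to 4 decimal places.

2.5263

The number of spins until the next new symbol is geometric with success probability 19/48, so its mean is 48/19.
E = 48/19 = 2.52632.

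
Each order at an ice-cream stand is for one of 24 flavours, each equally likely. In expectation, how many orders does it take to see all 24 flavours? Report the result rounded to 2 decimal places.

After k distinct flavours have appeared, the next order gives a new one with probability (24-k)/24, so the expected wait for the (k+1)-th is 24/(24-k).
E[T] = 24/24 + 24/23 + 24/22 + ... + 24/2 + 24/1 = 24·H_{24}.
H_{24} = 3.776, so E[T] = 90.623.

90.62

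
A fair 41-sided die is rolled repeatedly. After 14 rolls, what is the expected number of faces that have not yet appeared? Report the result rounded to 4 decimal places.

29.0168

For each face, P(unseen after 14) = (40/41)^14 = 0.70773.
By linearity of expectation, E[unseen] = 41·(40/41)^14 = 29.01682.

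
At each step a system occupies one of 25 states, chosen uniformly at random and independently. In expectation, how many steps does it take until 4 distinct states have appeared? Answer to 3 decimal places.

4.265

Going from k to k+1 distinct takes a geometric number of steps with mean 25/(25-k).
Sum over k = 0,...,3: E = 25/25 + 25/24 + 25/23 + 25/22 = 4.2650.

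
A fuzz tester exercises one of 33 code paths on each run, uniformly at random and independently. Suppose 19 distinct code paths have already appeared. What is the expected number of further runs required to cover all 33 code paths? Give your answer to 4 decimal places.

107.3016

With k distinct code paths already seen, the next new one takes an expected 33/(33-k) runs.
Sum over k = 19,...,32: E = 33/14 + 33/13 + 33/12 + ... + 33/2 + 33/1 = 107.30156.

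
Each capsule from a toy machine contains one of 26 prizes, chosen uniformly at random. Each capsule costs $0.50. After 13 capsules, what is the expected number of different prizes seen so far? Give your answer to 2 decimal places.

10.39

For each prize, P(seen in 13 capsules) = 1 - (25/26)^13 = 0.399.
By linearity of expectation, E[distinct seen] = 26·(1 - (25/26)^13) = 10.385.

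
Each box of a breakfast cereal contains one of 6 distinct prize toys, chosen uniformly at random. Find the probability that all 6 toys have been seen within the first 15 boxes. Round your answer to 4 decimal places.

0.6442

By inclusion–exclusion over which toys are missing,
P(all seen) = Σ_{j=0}^{6} (-1)^j C(6,j)((6-j)/6)^15
= 1.00000 - 0.38943 + 0.03425 - 0.00061 + 0.00000 - 0.00000 + 0.00000
= 0.64421.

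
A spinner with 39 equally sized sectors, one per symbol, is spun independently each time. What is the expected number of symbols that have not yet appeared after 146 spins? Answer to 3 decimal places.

0.879

For each symbol, P(unseen after 146) = (38/39)^146 = 0.0225.
By linearity of expectation, E[unseen] = 39·(38/39)^146 = 0.8791.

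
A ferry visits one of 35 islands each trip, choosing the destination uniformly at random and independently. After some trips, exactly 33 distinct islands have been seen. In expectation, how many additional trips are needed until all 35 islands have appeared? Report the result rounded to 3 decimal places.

52.500

With k distinct islands already seen, the next new one takes an expected 35/(35-k) trips.
Sum over k = 33,...,34: E = 35/2 + 35/1 = 52.5000.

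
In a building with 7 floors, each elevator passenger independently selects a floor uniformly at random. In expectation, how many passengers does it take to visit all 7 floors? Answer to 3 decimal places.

Split into phases: going from k distinct to k+1 distinct takes on average 7/(7-k) passengers.
E[T] = 7/7 + 7/6 + 7/5 + ... + 7/2 + 7/1 = 7·H_{7}.
H_{7} = 2.5929, so E[T] = 18.1500.

18.150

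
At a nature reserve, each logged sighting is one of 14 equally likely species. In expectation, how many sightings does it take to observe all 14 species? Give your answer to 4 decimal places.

45.5219

After k distinct species have appeared, the next sighting gives a new one with probability (14-k)/14, so the expected wait for the (k+1)-th is 14/(14-k).
E[T] = 14/14 + 14/13 + 14/12 + ... + 14/2 + 14/1 = 14·H_{14}.
H_{14} = 3.25156, so E[T] = 45.52187.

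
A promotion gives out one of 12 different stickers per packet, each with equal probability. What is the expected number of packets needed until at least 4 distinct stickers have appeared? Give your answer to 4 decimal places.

4.6242

Going from k to k+1 distinct takes a geometric number of packets with mean 12/(12-k).
Sum over k = 0,...,3: E = 12/12 + 12/11 + 12/10 + 12/9 = 4.62424.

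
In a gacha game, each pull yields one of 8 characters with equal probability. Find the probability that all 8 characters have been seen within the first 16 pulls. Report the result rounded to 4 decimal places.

By inclusion–exclusion over which characters are missing,
P(all seen) = Σ_{j=0}^{8} (-1)^j C(8,j)((8-j)/8)^16
= 1.00000 - 0.94454 + 0.28063 - 0.03036 + 0.00107 - 0.00001 + 0.00000 - 0.00000 + 0.00000
= 0.30680.

0.3068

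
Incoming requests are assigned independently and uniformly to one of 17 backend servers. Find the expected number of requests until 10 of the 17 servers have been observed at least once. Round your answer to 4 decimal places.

14.3938

Going from k to k+1 distinct takes a geometric number of requests with mean 17/(17-k).
Sum over k = 0,...,9: E = 17/17 + 17/16 + 17/15 + ... + 17/9 + 17/8 = 14.39382.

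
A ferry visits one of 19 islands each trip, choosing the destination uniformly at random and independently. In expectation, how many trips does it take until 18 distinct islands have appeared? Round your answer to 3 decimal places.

48.407

With k distinct islands already seen, the next new one arrives after an expected 19/(19-k) trips.
Sum over k = 0,...,17: E = 19/19 + 19/18 + 19/17 + ... + 19/3 + 19/2 = 48.4071.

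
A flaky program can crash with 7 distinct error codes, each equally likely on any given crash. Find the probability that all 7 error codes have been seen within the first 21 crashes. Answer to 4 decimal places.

By inclusion–exclusion over which error codes are missing,
P(all seen) = Σ_{j=0}^{7} (-1)^j C(7,j)((7-j)/7)^21
= 1.00000 - 0.27493 + 0.01793 - 0.00028 + 0.00000 - 0.00000 + 0.00000 - 0.00000
= 0.74273.

0.7427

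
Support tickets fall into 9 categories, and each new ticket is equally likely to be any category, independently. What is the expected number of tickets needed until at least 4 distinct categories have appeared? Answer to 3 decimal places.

With k distinct categories already seen, the next new one arrives after an expected 9/(9-k) tickets.
Sum over k = 0,...,3: E = 9/9 + 9/8 + 9/7 + 9/6 = 4.9107.

4.911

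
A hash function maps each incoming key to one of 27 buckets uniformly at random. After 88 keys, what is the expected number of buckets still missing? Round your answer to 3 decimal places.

0.975

For each bucket, P(unseen after 88) = (26/27)^88 = 0.0361.
By linearity of expectation, E[unseen] = 27·(26/27)^88 = 0.9750.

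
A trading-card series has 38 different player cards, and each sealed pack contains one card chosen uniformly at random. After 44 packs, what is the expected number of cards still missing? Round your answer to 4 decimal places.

11.7539

For each card, P(unseen after 44) = (37/38)^44 = 0.30931.
By linearity of expectation, E[unseen] = 38·(37/38)^44 = 11.75388.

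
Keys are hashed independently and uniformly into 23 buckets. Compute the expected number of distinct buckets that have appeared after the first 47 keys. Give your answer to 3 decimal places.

20.153

For each bucket, P(seen in 47 keys) = 1 - (22/23)^47 = 0.8762.
By linearity of expectation, E[distinct seen] = 23·(1 - (22/23)^47) = 20.1530.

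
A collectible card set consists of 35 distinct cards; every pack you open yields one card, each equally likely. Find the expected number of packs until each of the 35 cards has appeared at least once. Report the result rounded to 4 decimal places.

After k distinct cards have appeared, the next pack gives a new one with probability (35-k)/35, so the expected wait for the (k+1)-th is 35/(35-k).
E[T] = 35/35 + 35/34 + 35/33 + ... + 35/2 + 35/1 = 35·H_{35}.
H_{35} = 4.14678, so E[T] = 145.13735.

145.1373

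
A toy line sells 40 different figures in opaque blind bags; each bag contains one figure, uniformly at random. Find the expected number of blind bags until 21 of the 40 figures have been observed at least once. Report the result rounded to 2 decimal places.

Going from k to k+1 distinct takes a geometric number of blind bags with mean 40/(40-k).
Sum over k = 0,...,20: E = 40/40 + 40/39 + 40/38 + ... + 40/21 + 40/20 = 29.232.

29.23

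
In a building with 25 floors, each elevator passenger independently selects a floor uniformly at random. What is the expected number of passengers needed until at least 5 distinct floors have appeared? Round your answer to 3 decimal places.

With k distinct floors already seen, the next new one arrives after an expected 25/(25-k) passengers.
Sum over k = 0,...,4: E = 25/25 + 25/24 + 25/23 + 25/22 + 25/21 = 5.4555.

5.455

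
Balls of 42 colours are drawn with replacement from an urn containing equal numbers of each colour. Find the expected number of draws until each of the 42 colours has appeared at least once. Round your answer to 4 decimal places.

The wait to go from k to k+1 distinct colours is geometric with mean 42/(42-k).
E[T] = 42/42 + 42/41 + 42/40 + ... + 42/2 + 42/1 = 42·H_{42}.
H_{42} = 4.32674, so E[T] = 181.72320.

181.7232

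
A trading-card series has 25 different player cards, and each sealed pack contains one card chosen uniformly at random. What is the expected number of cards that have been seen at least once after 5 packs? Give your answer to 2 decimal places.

For each card, P(seen in 5 packs) = 1 - (24/25)^5 = 0.185.
By linearity of expectation, E[distinct seen] = 25·(1 - (24/25)^5) = 4.616.

4.62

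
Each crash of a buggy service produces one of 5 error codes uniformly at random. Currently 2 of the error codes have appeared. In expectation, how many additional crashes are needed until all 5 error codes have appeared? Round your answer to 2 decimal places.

The wait to go from k to k+1 distinct error codes is geometric with mean 5/(5-k).
Sum over k = 2,...,4: E = 5/3 + 5/2 + 5/1 = 9.167.

9.17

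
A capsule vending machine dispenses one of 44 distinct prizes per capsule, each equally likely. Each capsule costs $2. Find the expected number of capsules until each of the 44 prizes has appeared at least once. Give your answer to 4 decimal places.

After k distinct prizes have appeared, the next capsule gives a new one with probability (44-k)/44, so the expected wait for the (k+1)-th is 44/(44-k).
E[T] = 44/44 + 44/43 + 44/42 + ... + 44/2 + 44/1 = 44·H_{44}.
H_{44} = 4.37273, so E[T] = 192.39994.

192.3999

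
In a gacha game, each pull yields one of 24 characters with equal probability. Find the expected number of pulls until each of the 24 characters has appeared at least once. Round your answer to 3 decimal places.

After k distinct characters have appeared, the next pull gives a new one with probability (24-k)/24, so the expected wait for the (k+1)-th is 24/(24-k).
E[T] = 24/24 + 24/23 + 24/22 + ... + 24/2 + 24/1 = 24·H_{24}.
H_{24} = 3.7760, so E[T] = 90.6230.

90.623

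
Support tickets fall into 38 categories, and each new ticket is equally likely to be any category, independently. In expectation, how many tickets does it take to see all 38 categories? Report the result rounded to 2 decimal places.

Split into phases: going from k distinct to k+1 distinct takes on average 38/(38-k) tickets.
E[T] = 38/38 + 38/37 + 38/36 + ... + 38/2 + 38/1 = 38·H_{38}.
H_{38} = 4.228, so E[T] = 160.660.

160.66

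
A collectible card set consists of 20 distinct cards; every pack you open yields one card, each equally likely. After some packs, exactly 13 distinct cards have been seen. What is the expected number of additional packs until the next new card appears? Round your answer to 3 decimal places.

The number of packs until the next new card is geometric with success probability 7/20, so its mean is 20/7.
E = 20/7 = 2.8571.

2.857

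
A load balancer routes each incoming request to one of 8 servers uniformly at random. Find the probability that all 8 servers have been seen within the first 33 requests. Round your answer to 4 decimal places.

0.9045

By inclusion–exclusion over which servers are missing,
P(all seen) = Σ_{j=0}^{8} (-1)^j C(8,j)((8-j)/8)^33
= 1.00000 - 0.09758 + 0.00211 - 0.00001 + 0.00000 - 0.00000 + 0.00000 - 0.00000 + 0.00000
= 0.90452.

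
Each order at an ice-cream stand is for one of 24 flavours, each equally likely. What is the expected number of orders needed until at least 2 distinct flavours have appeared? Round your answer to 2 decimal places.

Going from k to k+1 distinct takes a geometric number of orders with mean 24/(24-k).
Sum over k = 0,...,1: E = 24/24 + 24/23 = 2.043.

2.04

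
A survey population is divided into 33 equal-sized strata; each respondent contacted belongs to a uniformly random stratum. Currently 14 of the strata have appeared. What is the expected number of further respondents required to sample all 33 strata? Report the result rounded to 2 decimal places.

With k distinct strata already seen, the next new one takes an expected 33/(33-k) respondents.
Sum over k = 14,...,32: E = 33/19 + 33/18 + 33/17 + ... + 33/2 + 33/1 = 117.075.

117.08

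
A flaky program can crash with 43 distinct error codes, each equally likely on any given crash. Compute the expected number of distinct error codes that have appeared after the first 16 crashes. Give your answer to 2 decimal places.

For each error code, P(seen in 16 crashes) = 1 - (42/43)^16 = 0.314.
By linearity of expectation, E[distinct seen] = 43·(1 - (42/43)^16) = 13.491.

13.49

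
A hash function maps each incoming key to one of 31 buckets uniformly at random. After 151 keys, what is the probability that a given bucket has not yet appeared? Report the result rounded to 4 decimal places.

Each key misses the fixed bucket with probability (31-1)/31 = 30/31, independently.
P(still missing after 151) = (30/31)^151 = 0.00707.

0.0071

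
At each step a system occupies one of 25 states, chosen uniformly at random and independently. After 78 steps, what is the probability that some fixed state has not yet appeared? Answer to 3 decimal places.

0.041

Each step misses the fixed state with probability (25-1)/25 = 24/25, independently.
P(still missing after 78) = (24/25)^78 = 0.0414.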